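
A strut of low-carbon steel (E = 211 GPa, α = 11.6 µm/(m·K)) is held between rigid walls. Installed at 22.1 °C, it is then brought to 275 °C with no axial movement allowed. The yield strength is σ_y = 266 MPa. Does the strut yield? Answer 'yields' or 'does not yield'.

ΔT = 252.9 K. Constrained thermal stress σ = E·α·ΔT = 211.0×10³ MPa × 11.6×10⁻⁶ × 252.9 = 619 MPa (compressive).
Compare to σ_y = 266 MPa: σ ≥ σ_y, so it yields.

yields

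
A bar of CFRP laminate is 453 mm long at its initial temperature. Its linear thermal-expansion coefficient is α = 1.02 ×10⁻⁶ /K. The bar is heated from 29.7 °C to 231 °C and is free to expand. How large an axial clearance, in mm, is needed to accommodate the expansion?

0.0930 mm

ΔT = 231 − 29.7 = 201.3 K.
ΔL = α·L₀·ΔT = 1.02×10⁻⁶ × 453 mm × 201.3 K = 0.0930 mm.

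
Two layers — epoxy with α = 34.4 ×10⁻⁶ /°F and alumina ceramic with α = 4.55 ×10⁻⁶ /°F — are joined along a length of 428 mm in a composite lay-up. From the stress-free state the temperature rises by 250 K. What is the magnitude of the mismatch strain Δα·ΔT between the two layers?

epoxy: α = 34.4×10⁻⁶/°F × 9/5 = 61.9×10⁻⁶/K.
alumina ceramic: α = 4.55×10⁻⁶/°F × 9/5 = 8.19×10⁻⁶/K.
Δα = |61.9 − 8.19|×10⁻⁶/K = 53.7×10⁻⁶/K.
Mismatch strain = Δα·ΔT = 53.7×10⁻⁶ × 250.0 = 0.0134.

0.0134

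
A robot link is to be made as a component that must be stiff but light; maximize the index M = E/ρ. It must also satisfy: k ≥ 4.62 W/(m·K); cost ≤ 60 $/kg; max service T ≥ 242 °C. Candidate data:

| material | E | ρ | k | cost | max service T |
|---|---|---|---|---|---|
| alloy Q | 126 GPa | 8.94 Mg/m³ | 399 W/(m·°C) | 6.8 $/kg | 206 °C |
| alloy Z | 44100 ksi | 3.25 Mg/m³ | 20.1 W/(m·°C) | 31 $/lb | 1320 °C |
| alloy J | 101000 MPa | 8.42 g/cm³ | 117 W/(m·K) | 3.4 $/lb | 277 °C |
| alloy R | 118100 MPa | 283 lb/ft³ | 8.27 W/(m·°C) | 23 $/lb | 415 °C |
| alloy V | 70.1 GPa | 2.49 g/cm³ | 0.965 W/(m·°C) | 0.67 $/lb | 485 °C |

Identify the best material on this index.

Screen on constraints: k ≥ 4.62 W/(m·K); cost ≤ 60 $/kg; max service T ≥ 242 °C. Survivors: alloy J, alloy R.
Convert each candidate to consistent units, then evaluate M:
  alloy J: E = 101.0 GPa, ρ = 8420 kg/m³
  alloy R: E = 118.1 GPa, ρ = 4533 kg/m³
  alloy R: M = 26.1 MN·m/kg
  alloy J: M = 12.0 MN·m/kg
Alloy R has the largest M.

alloy R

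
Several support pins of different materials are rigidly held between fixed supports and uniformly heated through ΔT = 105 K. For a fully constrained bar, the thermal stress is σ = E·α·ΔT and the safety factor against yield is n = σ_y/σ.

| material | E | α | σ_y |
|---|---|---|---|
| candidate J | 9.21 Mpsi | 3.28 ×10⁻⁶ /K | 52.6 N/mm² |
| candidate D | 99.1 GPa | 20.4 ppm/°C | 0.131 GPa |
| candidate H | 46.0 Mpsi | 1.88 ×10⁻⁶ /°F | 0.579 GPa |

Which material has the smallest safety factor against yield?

candidate D

Per material, after unit conversion:
  candidate J: E = 63.50, α = 3.28, σ_y = 52.60 → σ = 21.9 MPa, n = 2.41
  candidate D: E = 99.10, α = 20.4, σ_y = 131.0 → σ = 212 MPa, n = 0.617
  candidate H: E = 317.2, α = 3.38, σ_y = 579.0 → σ = 113 MPa, n = 5.14
Smallest n: candidate D with n = 0.617.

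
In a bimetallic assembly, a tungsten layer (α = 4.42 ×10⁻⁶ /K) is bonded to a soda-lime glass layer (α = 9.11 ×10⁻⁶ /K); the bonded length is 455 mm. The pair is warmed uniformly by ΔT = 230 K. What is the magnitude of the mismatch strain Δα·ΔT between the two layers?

Δα = |4.42 − 9.11|×10⁻⁶/K = 4.69×10⁻⁶/K.
Mismatch strain = Δα·ΔT = 4.69×10⁻⁶ × 230.0 = 1.08×10⁻³.

1.08×10⁻³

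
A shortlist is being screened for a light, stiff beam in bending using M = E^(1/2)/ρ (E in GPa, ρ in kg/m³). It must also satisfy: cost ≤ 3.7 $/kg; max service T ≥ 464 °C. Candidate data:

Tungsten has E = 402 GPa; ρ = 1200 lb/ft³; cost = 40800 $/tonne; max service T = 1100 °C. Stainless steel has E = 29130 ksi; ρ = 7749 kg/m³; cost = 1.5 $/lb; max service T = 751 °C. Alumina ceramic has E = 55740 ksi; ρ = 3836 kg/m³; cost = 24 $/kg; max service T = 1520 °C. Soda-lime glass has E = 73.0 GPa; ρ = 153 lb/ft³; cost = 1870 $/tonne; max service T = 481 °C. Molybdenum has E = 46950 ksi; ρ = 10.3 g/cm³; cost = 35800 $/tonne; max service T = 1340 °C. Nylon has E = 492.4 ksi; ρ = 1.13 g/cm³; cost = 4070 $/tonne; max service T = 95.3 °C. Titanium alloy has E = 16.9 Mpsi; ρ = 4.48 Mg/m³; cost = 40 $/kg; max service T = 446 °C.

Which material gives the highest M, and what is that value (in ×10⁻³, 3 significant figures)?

Screen on constraints: cost ≤ 3.7 $/kg; max service T ≥ 464 °C. Survivors: stainless steel, soda-lime glass.
After converting to SI:
  stainless steel: E = 200.8 GPa, ρ = 7749 kg/m³
  soda-lime glass: E = 73.00 GPa, ρ = 2451 kg/m³
  soda-lime glass: M = 3.49×10⁻³
  stainless steel: M = 1.83×10⁻³
Soda-lime glass ranks first.

soda-lime glass, M = 3.49×10⁻³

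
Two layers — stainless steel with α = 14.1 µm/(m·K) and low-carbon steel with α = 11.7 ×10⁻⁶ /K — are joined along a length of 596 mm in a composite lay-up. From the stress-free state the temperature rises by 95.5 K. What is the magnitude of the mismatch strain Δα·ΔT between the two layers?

Δα = |14.1 − 11.7|×10⁻⁶/K = 2.40×10⁻⁶/K.
Mismatch strain = Δα·ΔT = 2.40×10⁻⁶ × 95.5 = 2.29×10⁻⁴.

2.29×10⁻⁴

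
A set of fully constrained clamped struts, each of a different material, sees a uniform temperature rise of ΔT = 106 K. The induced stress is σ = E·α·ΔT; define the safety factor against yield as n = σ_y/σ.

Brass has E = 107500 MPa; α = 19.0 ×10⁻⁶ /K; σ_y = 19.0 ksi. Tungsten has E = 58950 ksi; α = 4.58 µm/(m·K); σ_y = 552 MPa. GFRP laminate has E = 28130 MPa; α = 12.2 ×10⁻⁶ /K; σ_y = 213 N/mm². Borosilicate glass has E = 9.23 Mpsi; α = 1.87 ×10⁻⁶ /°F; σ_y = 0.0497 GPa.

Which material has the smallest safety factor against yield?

brass

Converting E to GPa, α to ×10⁻⁶/K, σ_y to MPa, then σ and n for each:
  brass: E = 107.5, α = 19.0, σ_y = 131.0 → σ = 217 MPa, n = 0.605
  tungsten: E = 406.4, α = 4.58, σ_y = 552.0 → σ = 197 MPa, n = 2.80
  GFRP laminate: E = 28.13, α = 12.2, σ_y = 213.0 → σ = 36.4 MPa, n = 5.86
  borosilicate glass: E = 63.64, α = 3.37, σ_y = 49.70 → σ = 22.7 MPa, n = 2.19
Smallest n: brass with n = 0.605.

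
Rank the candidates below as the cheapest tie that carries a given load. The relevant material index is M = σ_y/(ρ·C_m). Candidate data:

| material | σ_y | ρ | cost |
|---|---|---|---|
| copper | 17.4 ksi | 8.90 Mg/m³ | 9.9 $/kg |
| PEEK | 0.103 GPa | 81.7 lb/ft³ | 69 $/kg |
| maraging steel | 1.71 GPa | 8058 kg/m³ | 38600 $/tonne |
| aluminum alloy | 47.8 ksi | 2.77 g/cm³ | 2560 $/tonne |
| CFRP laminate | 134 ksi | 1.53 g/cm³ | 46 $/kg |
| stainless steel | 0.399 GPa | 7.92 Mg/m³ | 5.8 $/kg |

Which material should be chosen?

Putting every candidate on a common basis:
  copper: σ_y = 120.0 MPa, ρ = 8900 kg/m³, cost = 9.900 $/kg
  PEEK: σ_y = 103.0 MPa, ρ = 1309 kg/m³, cost = 69.00 $/kg
  maraging steel: σ_y = 1710 MPa, ρ = 8058 kg/m³, cost = 38.60 $/kg
  aluminum alloy: σ_y = 329.6 MPa, ρ = 2770 kg/m³, cost = 2.560 $/kg
  CFRP laminate: σ_y = 923.9 MPa, ρ = 1530 kg/m³, cost = 46.00 $/kg
  stainless steel: σ_y = 399.0 MPa, ρ = 7920 kg/m³, cost = 5.800 $/kg
  aluminum alloy: M = 46.5 kN·m per $
  CFRP laminate: M = 13.1 kN·m per $
  stainless steel: M = 8.69 kN·m per $
  maraging steel: M = 5.50 kN·m per $
  copper: M = 1.36 kN·m per $
  PEEK: M = 1.14 kN·m per $
Aluminum alloy has the largest M.

aluminum alloy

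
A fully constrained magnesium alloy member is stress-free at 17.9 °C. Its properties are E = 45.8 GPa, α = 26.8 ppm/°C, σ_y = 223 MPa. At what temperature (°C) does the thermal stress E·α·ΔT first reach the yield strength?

200 °C

E·α·ΔT = 223.0 MPa ⇒ ΔT = 223.0 / (45.80×10³ × 26.8×10⁻⁶) = 181.7 K.
T = 17.9 + 181.7 = 199.6 °C.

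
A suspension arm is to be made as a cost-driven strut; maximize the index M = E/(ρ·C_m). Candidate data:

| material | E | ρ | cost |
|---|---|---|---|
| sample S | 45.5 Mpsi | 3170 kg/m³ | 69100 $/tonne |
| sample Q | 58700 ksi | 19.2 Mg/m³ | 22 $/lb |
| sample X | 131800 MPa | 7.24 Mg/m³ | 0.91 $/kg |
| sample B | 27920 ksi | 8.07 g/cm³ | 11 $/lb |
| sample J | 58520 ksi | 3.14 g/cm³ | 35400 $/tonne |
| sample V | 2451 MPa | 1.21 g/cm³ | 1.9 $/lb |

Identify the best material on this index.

In SI units:
  sample S: E = 313.7 GPa, ρ = 3170 kg/m³, cost = 69.10 $/kg
  sample Q: E = 404.7 GPa, ρ = 19200 kg/m³, cost = 48.50 $/kg
  sample X: E = 131.8 GPa, ρ = 7240 kg/m³, cost = 0.9100 $/kg
  sample B: E = 192.5 GPa, ρ = 8070 kg/m³, cost = 24.25 $/kg
  sample J: E = 403.5 GPa, ρ = 3140 kg/m³, cost = 35.40 $/kg
  sample V: E = 2.451 GPa, ρ = 1210 kg/m³, cost = 4.189 $/kg
  sample X: M = 20.0 MN·m per $
  sample J: M = 3.63 MN·m per $
  sample S: M = 1.43 MN·m per $
  sample B: M = 0.984 MN·m per $
  sample V: M = 0.484 MN·m per $
  sample Q: M = 0.435 MN·m per $
Highest index: sample X.

sample X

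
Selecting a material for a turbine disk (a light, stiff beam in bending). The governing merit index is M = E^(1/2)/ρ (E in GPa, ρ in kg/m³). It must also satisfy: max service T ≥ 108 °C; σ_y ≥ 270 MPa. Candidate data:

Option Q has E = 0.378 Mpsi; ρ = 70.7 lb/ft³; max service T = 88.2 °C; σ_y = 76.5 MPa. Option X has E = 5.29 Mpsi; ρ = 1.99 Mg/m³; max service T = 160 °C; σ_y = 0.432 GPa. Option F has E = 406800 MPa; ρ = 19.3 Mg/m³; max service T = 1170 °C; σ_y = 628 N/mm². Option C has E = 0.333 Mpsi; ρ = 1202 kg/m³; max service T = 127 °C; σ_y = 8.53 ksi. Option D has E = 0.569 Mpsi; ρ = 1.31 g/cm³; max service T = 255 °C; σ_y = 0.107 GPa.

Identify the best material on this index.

option X

Screen on constraints: max service T ≥ 108 °C; σ_y ≥ 270 MPa. Survivors: option X, option F.
Convert each candidate to consistent units, then evaluate M:
  option X: E = 36.47 GPa, ρ = 1990 kg/m³
  option F: E = 406.8 GPa, ρ = 19300 kg/m³
  option X: M = 3.03×10⁻³
  option F: M = 1.05×10⁻³
The maximum is for option X.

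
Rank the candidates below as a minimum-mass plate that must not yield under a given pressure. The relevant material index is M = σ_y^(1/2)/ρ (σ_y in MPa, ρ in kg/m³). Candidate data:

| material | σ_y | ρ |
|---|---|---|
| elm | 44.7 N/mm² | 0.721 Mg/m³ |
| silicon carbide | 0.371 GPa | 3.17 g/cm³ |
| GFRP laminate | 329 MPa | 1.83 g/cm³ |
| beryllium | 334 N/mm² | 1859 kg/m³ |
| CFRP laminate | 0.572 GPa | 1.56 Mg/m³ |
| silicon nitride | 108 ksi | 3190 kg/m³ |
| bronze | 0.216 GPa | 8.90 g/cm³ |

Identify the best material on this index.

CFRP laminate

Convert each candidate to consistent units, then evaluate M:
  elm: σ_y = 44.70 MPa, ρ = 721.0 kg/m³
  silicon carbide: σ_y = 371.0 MPa, ρ = 3170 kg/m³
  GFRP laminate: σ_y = 329.0 MPa, ρ = 1830 kg/m³
  beryllium: σ_y = 334.0 MPa, ρ = 1859 kg/m³
  CFRP laminate: σ_y = 572.0 MPa, ρ = 1560 kg/m³
  silicon nitride: σ_y = 744.6 MPa, ρ = 3190 kg/m³
  bronze: σ_y = 216.0 MPa, ρ = 8900 kg/m³
  CFRP laminate: M = 15.3×10⁻³
  GFRP laminate: M = 9.91×10⁻³
  beryllium: M = 9.83×10⁻³
  elm: M = 9.27×10⁻³
  silicon nitride: M = 8.55×10⁻³
  silicon carbide: M = 6.08×10⁻³
  bronze: M = 1.65×10⁻³
Highest index: CFRP laminate.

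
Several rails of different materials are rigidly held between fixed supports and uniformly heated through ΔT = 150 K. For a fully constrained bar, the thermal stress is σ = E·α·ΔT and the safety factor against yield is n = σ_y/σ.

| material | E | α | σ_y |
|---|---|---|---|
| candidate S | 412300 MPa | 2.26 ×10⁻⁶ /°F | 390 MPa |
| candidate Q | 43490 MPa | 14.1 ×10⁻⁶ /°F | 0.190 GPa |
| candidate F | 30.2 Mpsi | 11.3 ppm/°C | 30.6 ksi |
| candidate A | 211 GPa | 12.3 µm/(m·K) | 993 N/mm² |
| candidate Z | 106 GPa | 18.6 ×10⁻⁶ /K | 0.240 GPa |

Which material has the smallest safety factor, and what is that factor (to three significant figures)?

Converting E to GPa, α to ×10⁻⁶/K, σ_y to MPa, then σ and n for each:
  candidate S: E = 412.3, α = 4.07, σ_y = 390.0 → σ = 252 MPa, n = 1.55
  candidate Q: E = 43.49, α = 25.4, σ_y = 190.0 → σ = 166 MPa, n = 1.15
  candidate F: E = 208.2, α = 11.3, σ_y = 211.0 → σ = 353 MPa, n = 0.598
  candidate A: E = 211.0, α = 12.3, σ_y = 993.0 → σ = 389 MPa, n = 2.55
  candidate Z: E = 106.0, α = 18.6, σ_y = 240.0 → σ = 296 MPa, n = 0.812
The minimum is candidate F at n = 0.598.

candidate F, n = 0.598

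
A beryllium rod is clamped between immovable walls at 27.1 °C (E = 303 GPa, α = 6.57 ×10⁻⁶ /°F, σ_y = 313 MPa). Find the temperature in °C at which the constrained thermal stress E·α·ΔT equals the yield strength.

α = 6.57×10⁻⁶/°F × 9/5 = 11.8×10⁻⁶/K.
E·α·ΔT = 313.0 MPa ⇒ ΔT = 313.0 / (303.0×10³ × 11.8×10⁻⁶) = 87.35 K.
T = 27.1 + 87.35 = 114.5 °C.

114 °C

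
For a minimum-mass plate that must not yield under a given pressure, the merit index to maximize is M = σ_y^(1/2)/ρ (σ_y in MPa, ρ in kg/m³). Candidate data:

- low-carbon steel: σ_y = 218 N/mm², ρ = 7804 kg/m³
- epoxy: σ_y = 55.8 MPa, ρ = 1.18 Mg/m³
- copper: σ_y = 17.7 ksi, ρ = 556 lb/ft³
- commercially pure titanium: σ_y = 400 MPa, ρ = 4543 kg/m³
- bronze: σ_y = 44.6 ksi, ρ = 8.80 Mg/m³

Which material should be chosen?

Convert each candidate to consistent units, then evaluate M:
  low-carbon steel: σ_y = 218.0 MPa, ρ = 7804 kg/m³
  epoxy: σ_y = 55.80 MPa, ρ = 1180 kg/m³
  copper: σ_y = 122.0 MPa, ρ = 8906 kg/m³
  commercially pure titanium: σ_y = 400.0 MPa, ρ = 4543 kg/m³
  bronze: σ_y = 307.5 MPa, ρ = 8800 kg/m³
  epoxy: M = 6.33×10⁻³
  commercially pure titanium: M = 4.40×10⁻³
  bronze: M = 1.99×10⁻³
  low-carbon steel: M = 1.89×10⁻³
  copper: M = 1.24×10⁻³
Epoxy has the largest M.

epoxy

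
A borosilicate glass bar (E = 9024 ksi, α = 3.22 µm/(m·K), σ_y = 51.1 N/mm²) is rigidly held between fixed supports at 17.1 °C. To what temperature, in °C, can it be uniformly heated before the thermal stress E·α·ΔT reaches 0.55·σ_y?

157 °C

E = 9024 ksi = 62.22 GPa.
σ_y = 51.1 N/mm² = 51.10 MPa.
E·α·ΔT = 28.11 MPa ⇒ ΔT = 28.11 / (62.22×10³ × 3.22×10⁻⁶) = 140.3 K.
T = 17.1 + 140.3 = 157.4 °C.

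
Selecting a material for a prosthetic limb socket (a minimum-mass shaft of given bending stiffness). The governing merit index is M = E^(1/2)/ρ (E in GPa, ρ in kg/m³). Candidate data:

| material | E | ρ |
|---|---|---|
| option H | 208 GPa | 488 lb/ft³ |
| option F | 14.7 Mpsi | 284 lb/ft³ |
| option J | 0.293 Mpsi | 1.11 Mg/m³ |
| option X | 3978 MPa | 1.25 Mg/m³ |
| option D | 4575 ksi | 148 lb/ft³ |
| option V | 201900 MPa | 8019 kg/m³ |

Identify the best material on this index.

Normalizing units and computing the index:
  option H: E = 208.0 GPa, ρ = 7817 kg/m³
  option F: E = 101.4 GPa, ρ = 4549 kg/m³
  option J: E = 2.020 GPa, ρ = 1110 kg/m³
  option X: E = 3.978 GPa, ρ = 1250 kg/m³
  option D: E = 31.54 GPa, ρ = 2371 kg/m³
  option V: E = 201.9 GPa, ρ = 8019 kg/m³
  option D: M = 2.37×10⁻³
  option F: M = 2.21×10⁻³
  option H: M = 1.84×10⁻³
  option V: M = 1.77×10⁻³
  option X: M = 1.60×10⁻³
  option J: M = 1.28×10⁻³
Highest index: option D.

option D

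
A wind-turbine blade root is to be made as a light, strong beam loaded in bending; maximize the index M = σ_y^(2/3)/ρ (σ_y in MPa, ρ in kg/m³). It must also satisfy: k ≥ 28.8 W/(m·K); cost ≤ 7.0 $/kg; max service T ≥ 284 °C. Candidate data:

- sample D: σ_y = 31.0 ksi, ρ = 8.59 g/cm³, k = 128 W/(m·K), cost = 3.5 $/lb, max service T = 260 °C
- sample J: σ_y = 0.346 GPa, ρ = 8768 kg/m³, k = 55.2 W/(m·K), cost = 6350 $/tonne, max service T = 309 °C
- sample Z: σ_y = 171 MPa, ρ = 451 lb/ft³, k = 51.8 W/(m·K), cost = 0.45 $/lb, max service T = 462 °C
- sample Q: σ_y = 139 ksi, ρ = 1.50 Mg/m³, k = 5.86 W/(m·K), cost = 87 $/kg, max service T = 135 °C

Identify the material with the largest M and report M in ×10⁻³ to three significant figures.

sample J, M = 5.62×10⁻³

Screen on constraints: k ≥ 28.8 W/(m·K); cost ≤ 7.0 $/kg; max service T ≥ 284 °C. Survivors: sample J, sample Z.
Putting every candidate on a common basis:
  sample J: σ_y = 346.0 MPa, ρ = 8768 kg/m³
  sample Z: σ_y = 171.0 MPa, ρ = 7224 kg/m³
  sample J: M = 5.62×10⁻³
  sample Z: M = 4.26×10⁻³
Sample J ranks first.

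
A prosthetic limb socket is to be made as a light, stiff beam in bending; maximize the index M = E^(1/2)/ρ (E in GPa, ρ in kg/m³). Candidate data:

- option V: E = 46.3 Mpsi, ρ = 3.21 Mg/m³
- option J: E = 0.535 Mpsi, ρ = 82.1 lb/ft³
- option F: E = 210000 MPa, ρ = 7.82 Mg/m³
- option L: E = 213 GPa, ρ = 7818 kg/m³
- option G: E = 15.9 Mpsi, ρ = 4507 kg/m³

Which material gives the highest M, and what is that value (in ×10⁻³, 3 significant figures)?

option V, M = 5.57×10⁻³

Normalizing units and computing the index:
  option V: E = 319.2 GPa, ρ = 3210 kg/m³
  option J: E = 3.689 GPa, ρ = 1315 kg/m³
  option F: E = 210.0 GPa, ρ = 7820 kg/m³
  option L: E = 213.0 GPa, ρ = 7818 kg/m³
  option G: E = 109.6 GPa, ρ = 4507 kg/m³
  option V: M = 5.57×10⁻³
  option G: M = 2.32×10⁻³
  option L: M = 1.87×10⁻³
  option F: M = 1.85×10⁻³
  option J: M = 1.46×10⁻³
The maximum is for option V.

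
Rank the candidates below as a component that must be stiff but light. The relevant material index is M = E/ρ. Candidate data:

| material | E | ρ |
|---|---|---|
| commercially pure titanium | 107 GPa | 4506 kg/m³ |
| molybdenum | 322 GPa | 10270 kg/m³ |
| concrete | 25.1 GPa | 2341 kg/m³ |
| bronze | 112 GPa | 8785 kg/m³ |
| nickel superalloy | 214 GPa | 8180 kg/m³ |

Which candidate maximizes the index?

Evaluate M for each candidate:
  molybdenum: M = 31.4 MN·m/kg
  nickel superalloy: M = 26.2 MN·m/kg
  commercially pure titanium: M = 23.7 MN·m/kg
  bronze: M = 12.7 MN·m/kg
  concrete: M = 10.7 MN·m/kg
Highest index: molybdenum.

molybdenum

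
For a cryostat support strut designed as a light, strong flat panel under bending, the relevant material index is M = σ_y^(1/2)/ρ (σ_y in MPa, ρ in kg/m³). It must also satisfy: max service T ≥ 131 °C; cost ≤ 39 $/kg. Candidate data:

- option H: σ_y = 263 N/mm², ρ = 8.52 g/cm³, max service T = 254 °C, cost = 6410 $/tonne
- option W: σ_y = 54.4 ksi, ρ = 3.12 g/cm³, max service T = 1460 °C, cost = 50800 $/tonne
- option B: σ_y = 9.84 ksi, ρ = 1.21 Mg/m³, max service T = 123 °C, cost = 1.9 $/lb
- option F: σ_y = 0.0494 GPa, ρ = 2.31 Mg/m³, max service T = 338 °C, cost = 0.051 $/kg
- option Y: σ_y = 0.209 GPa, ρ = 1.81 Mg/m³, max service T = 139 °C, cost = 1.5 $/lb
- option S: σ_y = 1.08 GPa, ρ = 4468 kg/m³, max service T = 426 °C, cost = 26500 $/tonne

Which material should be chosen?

option Y

Screen on constraints: max service T ≥ 131 °C; cost ≤ 39 $/kg. Survivors: option H, option F, option Y, option S.
Putting every candidate on a common basis:
  option H: σ_y = 263.0 MPa, ρ = 8520 kg/m³
  option F: σ_y = 49.40 MPa, ρ = 2310 kg/m³
  option Y: σ_y = 209.0 MPa, ρ = 1810 kg/m³
  option S: σ_y = 1080 MPa, ρ = 4468 kg/m³
  option Y: M = 7.99×10⁻³
  option S: M = 7.36×10⁻³
  option F: M = 3.04×10⁻³
  option H: M = 1.90×10⁻³
Option Y has the largest M.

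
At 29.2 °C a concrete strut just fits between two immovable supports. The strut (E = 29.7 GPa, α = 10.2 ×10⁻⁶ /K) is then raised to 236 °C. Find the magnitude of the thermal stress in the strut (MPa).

62.6 MPa

ΔT = 206.8 K. Constrained thermal stress σ = E·α·ΔT = 29.70×10³ MPa × 10.2×10⁻⁶ × 206.8 = 62.6 MPa (compressive).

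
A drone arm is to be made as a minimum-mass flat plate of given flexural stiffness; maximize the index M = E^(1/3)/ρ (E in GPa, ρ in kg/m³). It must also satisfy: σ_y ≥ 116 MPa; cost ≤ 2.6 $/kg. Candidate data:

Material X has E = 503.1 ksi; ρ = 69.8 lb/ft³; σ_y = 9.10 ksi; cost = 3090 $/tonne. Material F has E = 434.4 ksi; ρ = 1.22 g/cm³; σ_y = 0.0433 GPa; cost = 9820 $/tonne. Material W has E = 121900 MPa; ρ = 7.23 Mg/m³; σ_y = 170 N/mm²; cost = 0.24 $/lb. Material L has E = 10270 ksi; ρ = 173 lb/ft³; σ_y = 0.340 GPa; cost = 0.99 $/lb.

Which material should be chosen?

Screen on constraints: σ_y ≥ 116 MPa; cost ≤ 2.6 $/kg. Survivors: material W, material L.
Convert each candidate to consistent units, then evaluate M:
  material W: E = 121.9 GPa, ρ = 7230 kg/m³
  material L: E = 70.81 GPa, ρ = 2771 kg/m³
  material L: M = 1.49×10⁻³
  material W: M = 0.686×10⁻³
Highest index: material L.

material L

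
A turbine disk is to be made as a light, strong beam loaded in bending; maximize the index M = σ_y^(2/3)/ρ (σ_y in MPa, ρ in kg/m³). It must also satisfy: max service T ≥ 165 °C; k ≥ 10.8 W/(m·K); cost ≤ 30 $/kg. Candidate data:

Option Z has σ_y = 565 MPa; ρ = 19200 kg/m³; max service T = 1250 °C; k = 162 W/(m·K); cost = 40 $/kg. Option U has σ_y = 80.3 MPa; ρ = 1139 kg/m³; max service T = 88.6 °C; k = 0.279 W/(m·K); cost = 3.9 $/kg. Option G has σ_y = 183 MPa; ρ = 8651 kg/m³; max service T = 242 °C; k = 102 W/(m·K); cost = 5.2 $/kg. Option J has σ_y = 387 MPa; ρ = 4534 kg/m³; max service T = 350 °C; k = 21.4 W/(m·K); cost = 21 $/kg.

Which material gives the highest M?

option J

Screen on constraints: max service T ≥ 165 °C; k ≥ 10.8 W/(m·K); cost ≤ 30 $/kg. Survivors: option G, option J.
Per-candidate index values:
  option J: M = 11.7×10⁻³
  option G: M = 3.73×10⁻³
Option J ranks first.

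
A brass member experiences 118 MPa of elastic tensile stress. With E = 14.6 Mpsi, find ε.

1.17×10⁻³

E = 14.6 Mpsi = 100.7 GPa = 100700 MPa.
ε = σ/E = 118 / 100700 = 1.17×10⁻³.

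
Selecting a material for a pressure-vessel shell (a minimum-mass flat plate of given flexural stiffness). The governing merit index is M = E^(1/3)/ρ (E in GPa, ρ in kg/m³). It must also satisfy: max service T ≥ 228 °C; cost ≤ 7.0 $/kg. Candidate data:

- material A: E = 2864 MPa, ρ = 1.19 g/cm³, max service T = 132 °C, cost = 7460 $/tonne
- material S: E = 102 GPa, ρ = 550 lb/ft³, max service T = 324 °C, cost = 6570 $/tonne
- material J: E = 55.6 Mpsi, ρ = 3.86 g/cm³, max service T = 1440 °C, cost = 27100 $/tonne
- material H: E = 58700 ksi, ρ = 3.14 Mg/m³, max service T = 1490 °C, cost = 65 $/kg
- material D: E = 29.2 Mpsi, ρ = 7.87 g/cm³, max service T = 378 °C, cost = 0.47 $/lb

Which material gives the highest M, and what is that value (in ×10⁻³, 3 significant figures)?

Screen on constraints: max service T ≥ 228 °C; cost ≤ 7.0 $/kg. Survivors: material S, material D.
Putting every candidate on a common basis:
  material S: E = 102.0 GPa, ρ = 8810 kg/m³
  material D: E = 201.3 GPa, ρ = 7870 kg/m³
  material D: M = 0.745×10⁻³
  material S: M = 0.530×10⁻³
The maximum is for material D.

material D, M = 0.745×10⁻³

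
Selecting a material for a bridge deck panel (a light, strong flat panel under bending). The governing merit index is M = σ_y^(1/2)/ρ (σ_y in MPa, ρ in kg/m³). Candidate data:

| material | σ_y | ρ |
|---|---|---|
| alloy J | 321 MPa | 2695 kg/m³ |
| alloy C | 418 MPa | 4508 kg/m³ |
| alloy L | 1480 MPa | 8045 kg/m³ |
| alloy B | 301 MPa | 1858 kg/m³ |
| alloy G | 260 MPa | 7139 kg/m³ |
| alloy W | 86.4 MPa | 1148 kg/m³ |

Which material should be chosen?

Computing M directly (units already consistent):
  alloy B: M = 9.34×10⁻³
  alloy W: M = 8.10×10⁻³
  alloy J: M = 6.65×10⁻³
  alloy L: M = 4.78×10⁻³
  alloy C: M = 4.54×10⁻³
  alloy G: M = 2.26×10⁻³
Alloy B has the largest M.

alloy B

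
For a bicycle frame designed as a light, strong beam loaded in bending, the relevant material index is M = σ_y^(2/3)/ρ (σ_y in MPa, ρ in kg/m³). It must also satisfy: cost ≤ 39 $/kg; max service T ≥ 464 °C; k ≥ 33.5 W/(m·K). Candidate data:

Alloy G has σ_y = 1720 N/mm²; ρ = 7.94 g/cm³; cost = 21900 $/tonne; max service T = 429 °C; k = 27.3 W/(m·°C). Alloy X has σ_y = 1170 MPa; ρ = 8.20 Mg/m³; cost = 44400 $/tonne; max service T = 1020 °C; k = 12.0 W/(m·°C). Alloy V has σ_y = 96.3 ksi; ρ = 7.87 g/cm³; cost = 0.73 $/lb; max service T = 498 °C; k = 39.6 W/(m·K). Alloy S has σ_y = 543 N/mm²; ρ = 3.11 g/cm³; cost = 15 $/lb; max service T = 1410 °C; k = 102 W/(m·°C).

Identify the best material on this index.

alloy S

Screen on constraints: cost ≤ 39 $/kg; max service T ≥ 464 °C; k ≥ 33.5 W/(m·K). Survivors: alloy V, alloy S.
Convert each candidate to consistent units, then evaluate M:
  alloy V: σ_y = 664.0 MPa, ρ = 7870 kg/m³
  alloy S: σ_y = 543.0 MPa, ρ = 3110 kg/m³
  alloy S: M = 21.4×10⁻³
  alloy V: M = 9.67×10⁻³
Highest index: alloy S.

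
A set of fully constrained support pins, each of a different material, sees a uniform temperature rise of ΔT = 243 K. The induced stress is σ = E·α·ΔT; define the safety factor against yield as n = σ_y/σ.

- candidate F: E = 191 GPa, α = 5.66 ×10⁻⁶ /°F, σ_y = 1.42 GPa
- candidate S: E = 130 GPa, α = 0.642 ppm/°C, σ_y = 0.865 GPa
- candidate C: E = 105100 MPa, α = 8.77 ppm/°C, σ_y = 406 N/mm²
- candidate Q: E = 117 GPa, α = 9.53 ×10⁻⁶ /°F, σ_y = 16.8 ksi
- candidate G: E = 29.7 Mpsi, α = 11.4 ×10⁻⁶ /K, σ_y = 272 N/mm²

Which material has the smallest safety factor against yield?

Per material, after unit conversion:
  candidate F: E = 191.0, α = 10.2, σ_y = 1420 → σ = 473 MPa, n = 3.00
  candidate S: E = 130.0, α = 0.642, σ_y = 865.0 → σ = 20.3 MPa, n = 42.7
  candidate C: E = 105.1, α = 8.77, σ_y = 406.0 → σ = 224 MPa, n = 1.81
  candidate Q: E = 117.0, α = 17.2, σ_y = 115.8 → σ = 488 MPa, n = 0.238
  candidate G: E = 204.8, α = 11.4, σ_y = 272.0 → σ = 567 MPa, n = 0.479
Candidate Q has the lowest safety factor, n = 0.238.

candidate Q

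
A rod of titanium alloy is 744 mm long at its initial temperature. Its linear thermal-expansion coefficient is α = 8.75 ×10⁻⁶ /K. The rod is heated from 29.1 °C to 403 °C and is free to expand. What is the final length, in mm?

ΔT = 403 − 29.1 = 373.9 K.
ΔL = α·L₀·ΔT = 8.75×10⁻⁶ × 744 mm × 373.9 K = 2.43 mm.
L = L₀ + ΔL = 744 + 2.43 = 746.43 mm.

746.43 mm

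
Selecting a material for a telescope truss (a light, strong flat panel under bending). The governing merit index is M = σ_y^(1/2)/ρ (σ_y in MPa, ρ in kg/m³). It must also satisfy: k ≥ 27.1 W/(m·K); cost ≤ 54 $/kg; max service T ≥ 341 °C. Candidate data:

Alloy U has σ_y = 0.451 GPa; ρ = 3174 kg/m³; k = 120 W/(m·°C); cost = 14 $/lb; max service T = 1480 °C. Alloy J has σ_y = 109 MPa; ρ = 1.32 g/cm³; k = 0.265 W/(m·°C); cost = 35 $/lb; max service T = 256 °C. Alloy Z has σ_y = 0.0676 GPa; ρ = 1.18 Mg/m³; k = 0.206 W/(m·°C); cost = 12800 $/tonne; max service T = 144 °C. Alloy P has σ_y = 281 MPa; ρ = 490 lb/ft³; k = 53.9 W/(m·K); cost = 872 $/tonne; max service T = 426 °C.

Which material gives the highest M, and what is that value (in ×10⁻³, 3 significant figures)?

alloy U, M = 6.69×10⁻³

Screen on constraints: k ≥ 27.1 W/(m·K); cost ≤ 54 $/kg; max service T ≥ 341 °C. Survivors: alloy U, alloy P.
After converting to SI:
  alloy U: σ_y = 451.0 MPa, ρ = 3174 kg/m³
  alloy P: σ_y = 281.0 MPa, ρ = 7849 kg/m³
  alloy U: M = 6.69×10⁻³
  alloy P: M = 2.14×10⁻³
Highest index: alloy U.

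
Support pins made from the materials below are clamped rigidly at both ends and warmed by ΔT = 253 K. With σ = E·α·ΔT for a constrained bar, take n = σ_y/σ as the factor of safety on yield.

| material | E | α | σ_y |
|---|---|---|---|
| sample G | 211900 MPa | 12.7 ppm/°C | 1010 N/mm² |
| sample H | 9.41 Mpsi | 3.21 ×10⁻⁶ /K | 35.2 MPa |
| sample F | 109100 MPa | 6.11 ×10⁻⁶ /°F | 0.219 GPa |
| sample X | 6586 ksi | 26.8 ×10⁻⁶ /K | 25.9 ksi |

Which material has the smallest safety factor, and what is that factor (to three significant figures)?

sample X, n = 0.580

With everything in SI (GPa, ×10⁻⁶/K, MPa):
  sample G: E = 211.9, α = 12.7, σ_y = 1010 → σ = 681 MPa, n = 1.48
  sample H: E = 64.88, α = 3.21, σ_y = 35.20 → σ = 52.7 MPa, n = 0.668
  sample F: E = 109.1, α = 11.0, σ_y = 219.0 → σ = 304 MPa, n = 0.721
  sample X: E = 45.41, α = 26.8, σ_y = 178.6 → σ = 308 MPa, n = 0.580
Smallest n: sample X with n = 0.580.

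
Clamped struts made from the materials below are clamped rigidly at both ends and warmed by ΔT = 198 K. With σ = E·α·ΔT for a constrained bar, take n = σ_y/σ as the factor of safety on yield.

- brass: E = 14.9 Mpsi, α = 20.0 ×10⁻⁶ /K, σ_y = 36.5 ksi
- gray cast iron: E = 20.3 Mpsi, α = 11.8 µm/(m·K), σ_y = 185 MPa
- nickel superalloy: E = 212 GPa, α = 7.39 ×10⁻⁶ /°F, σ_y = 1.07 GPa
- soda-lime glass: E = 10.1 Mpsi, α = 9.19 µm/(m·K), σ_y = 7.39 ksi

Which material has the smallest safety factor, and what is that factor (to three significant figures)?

Per material, after unit conversion:
  brass: E = 102.7, α = 20.0, σ_y = 251.7 → σ = 407 MPa, n = 0.619
  gray cast iron: E = 140.0, α = 11.8, σ_y = 185.0 → σ = 327 MPa, n = 0.566
  nickel superalloy: E = 212.0, α = 13.3, σ_y = 1070 → σ = 558 MPa, n = 1.92
  soda-lime glass: E = 69.64, α = 9.19, σ_y = 50.95 → σ = 127 MPa, n = 0.402
Smallest n: soda-lime glass with n = 0.402.

soda-lime glass, n = 0.402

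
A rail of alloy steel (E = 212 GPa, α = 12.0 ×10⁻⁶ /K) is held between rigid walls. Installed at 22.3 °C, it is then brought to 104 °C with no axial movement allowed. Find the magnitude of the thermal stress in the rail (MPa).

208 MPa

ΔT = 81.70 K. Constrained thermal stress σ = E·α·ΔT = 212.0×10³ MPa × 12.0×10⁻⁶ × 81.70 = 208 MPa (compressive).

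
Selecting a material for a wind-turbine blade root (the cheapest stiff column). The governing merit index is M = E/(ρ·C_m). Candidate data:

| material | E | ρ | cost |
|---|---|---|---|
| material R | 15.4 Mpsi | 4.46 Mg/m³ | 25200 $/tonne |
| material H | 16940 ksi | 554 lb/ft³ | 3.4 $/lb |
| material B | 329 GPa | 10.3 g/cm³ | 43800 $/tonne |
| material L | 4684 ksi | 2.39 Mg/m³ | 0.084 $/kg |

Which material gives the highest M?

After converting to SI:
  material R: E = 106.2 GPa, ρ = 4460 kg/m³, cost = 25.20 $/kg
  material H: E = 116.8 GPa, ρ = 8874 kg/m³, cost = 7.496 $/kg
  material B: E = 329.0 GPa, ρ = 10300 kg/m³, cost = 43.80 $/kg
  material L: E = 32.30 GPa, ρ = 2390 kg/m³, cost = 0.08400 $/kg
  material L: M = 161 MN·m per $
  material H: M = 1.76 MN·m per $
  material R: M = 0.945 MN·m per $
  material B: M = 0.729 MN·m per $
Highest index: material L.

material L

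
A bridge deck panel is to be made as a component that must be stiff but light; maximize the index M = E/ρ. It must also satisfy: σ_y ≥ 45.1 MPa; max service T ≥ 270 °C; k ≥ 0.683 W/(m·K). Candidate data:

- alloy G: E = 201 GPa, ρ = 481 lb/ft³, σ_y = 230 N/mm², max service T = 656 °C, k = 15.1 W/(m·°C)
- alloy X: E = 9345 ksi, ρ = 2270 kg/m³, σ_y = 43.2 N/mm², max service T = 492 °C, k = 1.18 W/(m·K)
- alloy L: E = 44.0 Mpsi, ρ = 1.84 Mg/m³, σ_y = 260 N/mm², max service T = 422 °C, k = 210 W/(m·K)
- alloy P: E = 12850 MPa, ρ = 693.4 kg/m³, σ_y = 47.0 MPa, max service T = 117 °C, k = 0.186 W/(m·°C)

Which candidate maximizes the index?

Screen on constraints: σ_y ≥ 45.1 MPa; max service T ≥ 270 °C; k ≥ 0.683 W/(m·K). Survivors: alloy G, alloy L.
In SI units:
  alloy G: E = 201.0 GPa, ρ = 7705 kg/m³
  alloy L: E = 303.4 GPa, ρ = 1840 kg/m³
  alloy L: M = 165 MN·m/kg
  alloy G: M = 26.1 MN·m/kg
Highest index: alloy L.

alloy L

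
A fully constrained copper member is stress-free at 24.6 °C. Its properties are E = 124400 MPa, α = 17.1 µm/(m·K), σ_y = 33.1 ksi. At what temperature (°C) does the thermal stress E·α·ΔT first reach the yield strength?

132 °C

E = 124400 MPa = 124.4 GPa.
σ_y = 33.1 ksi = 228.2 MPa.
E·α·ΔT = 228.2 MPa ⇒ ΔT = 228.2 / (124.4×10³ × 17.1×10⁻⁶) = 107.3 K.
T = 24.6 + 107.3 = 131.9 °C.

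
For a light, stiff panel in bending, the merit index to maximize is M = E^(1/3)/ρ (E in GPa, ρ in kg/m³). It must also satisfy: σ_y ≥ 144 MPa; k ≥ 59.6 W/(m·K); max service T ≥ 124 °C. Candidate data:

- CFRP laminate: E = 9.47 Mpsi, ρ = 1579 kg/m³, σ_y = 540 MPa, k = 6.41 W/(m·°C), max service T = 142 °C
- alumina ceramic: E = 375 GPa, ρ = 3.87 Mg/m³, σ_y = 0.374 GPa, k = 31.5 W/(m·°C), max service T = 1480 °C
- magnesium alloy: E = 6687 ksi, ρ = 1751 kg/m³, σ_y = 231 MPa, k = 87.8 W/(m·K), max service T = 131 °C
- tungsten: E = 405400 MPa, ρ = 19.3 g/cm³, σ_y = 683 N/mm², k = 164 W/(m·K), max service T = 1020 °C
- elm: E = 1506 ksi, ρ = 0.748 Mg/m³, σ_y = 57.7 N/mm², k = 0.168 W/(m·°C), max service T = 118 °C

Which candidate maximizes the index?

magnesium alloy

Screen on constraints: σ_y ≥ 144 MPa; k ≥ 59.6 W/(m·K); max service T ≥ 124 °C. Survivors: magnesium alloy, tungsten.
In SI units:
  magnesium alloy: E = 46.11 GPa, ρ = 1751 kg/m³
  tungsten: E = 405.4 GPa, ρ = 19300 kg/m³
  magnesium alloy: M = 2.05×10⁻³
  tungsten: M = 0.383×10⁻³
Magnesium alloy has the largest M.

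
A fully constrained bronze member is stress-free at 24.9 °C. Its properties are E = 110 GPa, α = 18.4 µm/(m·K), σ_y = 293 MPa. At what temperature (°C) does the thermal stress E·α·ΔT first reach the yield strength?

E·α·ΔT = 293.0 MPa ⇒ ΔT = 293.0 / (110.0×10³ × 18.4×10⁻⁶) = 144.8 K.
T = 24.9 + 144.8 = 169.7 °C.

170 °C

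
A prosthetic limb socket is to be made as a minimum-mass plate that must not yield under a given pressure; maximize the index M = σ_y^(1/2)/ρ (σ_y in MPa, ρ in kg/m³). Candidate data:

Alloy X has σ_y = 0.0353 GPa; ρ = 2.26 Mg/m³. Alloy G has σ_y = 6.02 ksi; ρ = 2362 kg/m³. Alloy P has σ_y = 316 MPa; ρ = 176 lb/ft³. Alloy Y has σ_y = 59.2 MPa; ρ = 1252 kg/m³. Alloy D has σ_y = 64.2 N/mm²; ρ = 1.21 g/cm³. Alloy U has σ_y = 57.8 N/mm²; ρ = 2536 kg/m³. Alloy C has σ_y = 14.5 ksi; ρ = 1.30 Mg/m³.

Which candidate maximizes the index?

alloy C

Putting every candidate on a common basis:
  alloy X: σ_y = 35.30 MPa, ρ = 2260 kg/m³
  alloy G: σ_y = 41.51 MPa, ρ = 2362 kg/m³
  alloy P: σ_y = 316.0 MPa, ρ = 2819 kg/m³
  alloy Y: σ_y = 59.20 MPa, ρ = 1252 kg/m³
  alloy D: σ_y = 64.20 MPa, ρ = 1210 kg/m³
  alloy U: σ_y = 57.80 MPa, ρ = 2536 kg/m³
  alloy C: σ_y = 99.97 MPa, ρ = 1300 kg/m³
  alloy C: M = 7.69×10⁻³
  alloy D: M = 6.62×10⁻³
  alloy P: M = 6.31×10⁻³
  alloy Y: M = 6.15×10⁻³
  alloy U: M = 3.00×10⁻³
  alloy G: M = 2.73×10⁻³
  alloy X: M = 2.63×10⁻³
Alloy C has the largest M.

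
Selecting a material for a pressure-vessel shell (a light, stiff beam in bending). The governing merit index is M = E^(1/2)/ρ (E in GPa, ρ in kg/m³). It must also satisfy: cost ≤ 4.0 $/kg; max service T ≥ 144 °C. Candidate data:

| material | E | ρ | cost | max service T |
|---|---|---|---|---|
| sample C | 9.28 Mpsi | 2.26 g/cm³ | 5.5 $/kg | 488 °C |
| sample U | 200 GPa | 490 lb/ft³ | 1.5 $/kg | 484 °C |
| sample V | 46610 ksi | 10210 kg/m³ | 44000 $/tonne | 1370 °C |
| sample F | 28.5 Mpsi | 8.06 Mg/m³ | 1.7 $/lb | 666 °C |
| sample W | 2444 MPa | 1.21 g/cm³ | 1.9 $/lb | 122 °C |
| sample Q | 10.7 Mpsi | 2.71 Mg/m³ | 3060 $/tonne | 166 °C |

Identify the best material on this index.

sample Q

Screen on constraints: cost ≤ 4.0 $/kg; max service T ≥ 144 °C. Survivors: sample U, sample F, sample Q.
After converting to SI:
  sample U: E = 200.0 GPa, ρ = 7849 kg/m³
  sample F: E = 196.5 GPa, ρ = 8060 kg/m³
  sample Q: E = 73.77 GPa, ρ = 2710 kg/m³
  sample Q: M = 3.17×10⁻³
  sample U: M = 1.80×10⁻³
  sample F: M = 1.74×10⁻³
The maximum is for sample Q.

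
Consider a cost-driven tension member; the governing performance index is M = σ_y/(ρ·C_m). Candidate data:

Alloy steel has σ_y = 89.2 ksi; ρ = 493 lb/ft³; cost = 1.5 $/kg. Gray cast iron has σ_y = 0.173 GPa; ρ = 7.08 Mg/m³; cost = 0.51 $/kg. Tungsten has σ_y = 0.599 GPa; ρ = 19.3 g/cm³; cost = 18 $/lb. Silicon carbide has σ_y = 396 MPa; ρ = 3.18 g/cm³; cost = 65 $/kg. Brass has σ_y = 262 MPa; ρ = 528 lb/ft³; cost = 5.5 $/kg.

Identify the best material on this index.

alloy steel

Putting every candidate on a common basis:
  alloy steel: σ_y = 615.0 MPa, ρ = 7897 kg/m³, cost = 1.500 $/kg
  gray cast iron: σ_y = 173.0 MPa, ρ = 7080 kg/m³, cost = 0.5100 $/kg
  tungsten: σ_y = 599.0 MPa, ρ = 19300 kg/m³, cost = 39.68 $/kg
  silicon carbide: σ_y = 396.0 MPa, ρ = 3180 kg/m³, cost = 65.00 $/kg
  brass: σ_y = 262.0 MPa, ρ = 8458 kg/m³, cost = 5.500 $/kg
  alloy steel: M = 51.9 kN·m per $
  gray cast iron: M = 47.9 kN·m per $
  brass: M = 5.63 kN·m per $
  silicon carbide: M = 1.92 kN·m per $
  tungsten: M = 0.782 kN·m per $
Highest index: alloy steel.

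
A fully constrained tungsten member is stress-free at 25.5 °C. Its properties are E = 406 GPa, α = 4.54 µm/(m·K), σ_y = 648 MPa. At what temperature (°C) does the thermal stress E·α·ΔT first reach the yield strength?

E·α·ΔT = 648.0 MPa ⇒ ΔT = 648.0 / (406.0×10³ × 4.54×10⁻⁶) = 351.6 K.
T = 25.5 + 351.6 = 377.1 °C.

377 °C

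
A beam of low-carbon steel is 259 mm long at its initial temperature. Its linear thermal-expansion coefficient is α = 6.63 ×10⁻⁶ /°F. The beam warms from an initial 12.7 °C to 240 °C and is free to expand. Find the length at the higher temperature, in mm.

259.70 mm

Convert α: 6.63×10⁻⁶/°F × (9/5) = 11.9×10⁻⁶/K.
ΔT = 240 − 12.7 = 227.3 K.
ΔL = α·L₀·ΔT = 11.9×10⁻⁶ × 259 mm × 227.3 K = 0.703 mm.
L = L₀ + ΔL = 259 + 0.703 = 259.70 mm.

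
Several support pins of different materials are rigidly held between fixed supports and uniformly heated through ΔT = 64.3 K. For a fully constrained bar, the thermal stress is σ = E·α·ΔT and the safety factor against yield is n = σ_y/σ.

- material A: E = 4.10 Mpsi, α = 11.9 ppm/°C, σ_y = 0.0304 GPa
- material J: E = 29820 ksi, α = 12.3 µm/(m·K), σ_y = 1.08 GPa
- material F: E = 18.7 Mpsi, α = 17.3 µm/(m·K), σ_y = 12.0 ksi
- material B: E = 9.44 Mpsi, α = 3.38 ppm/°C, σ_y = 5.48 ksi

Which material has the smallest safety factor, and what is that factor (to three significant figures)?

In consistent units (E in GPa, α in ×10⁻⁶/K, σ_y in MPa):
  material A: E = 28.27, α = 11.9, σ_y = 30.40 → σ = 21.6 MPa, n = 1.41
  material J: E = 205.6, α = 12.3, σ_y = 1080 → σ = 163 MPa, n = 6.64
  material F: E = 128.9, α = 17.3, σ_y = 82.74 → σ = 143 MPa, n = 0.577
  material B: E = 65.09, α = 3.38, σ_y = 37.78 → σ = 14.1 MPa, n = 2.67
Material F has the lowest safety factor, n = 0.577.

material F, n = 0.577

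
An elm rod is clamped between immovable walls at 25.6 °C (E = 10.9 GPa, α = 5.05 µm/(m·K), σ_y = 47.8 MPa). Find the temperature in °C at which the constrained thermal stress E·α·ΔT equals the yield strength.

E·α·ΔT = 47.80 MPa ⇒ ΔT = 47.80 / (10.90×10³ × 5.05×10⁻⁶) = 868.4 K.
T = 25.6 + 868.4 = 894.0 °C.

894 °C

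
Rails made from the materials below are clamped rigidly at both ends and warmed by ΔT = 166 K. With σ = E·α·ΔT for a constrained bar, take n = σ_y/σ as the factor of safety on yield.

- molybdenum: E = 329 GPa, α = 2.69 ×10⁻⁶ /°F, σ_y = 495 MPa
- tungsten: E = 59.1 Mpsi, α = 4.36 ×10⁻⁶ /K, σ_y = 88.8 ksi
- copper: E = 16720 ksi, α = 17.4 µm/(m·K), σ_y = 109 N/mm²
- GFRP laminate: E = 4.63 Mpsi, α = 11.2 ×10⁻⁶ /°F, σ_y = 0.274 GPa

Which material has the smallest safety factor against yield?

Per material, after unit conversion:
  molybdenum: E = 329.0, α = 4.84, σ_y = 495.0 → σ = 264 MPa, n = 1.87
  tungsten: E = 407.5, α = 4.36, σ_y = 612.3 → σ = 295 MPa, n = 2.08
  copper: E = 115.3, α = 17.4, σ_y = 109.0 → σ = 333 MPa, n = 0.327
  GFRP laminate: E = 31.92, α = 20.2, σ_y = 274.0 → σ = 107 MPa, n = 2.56
Smallest n: copper with n = 0.327.

copper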